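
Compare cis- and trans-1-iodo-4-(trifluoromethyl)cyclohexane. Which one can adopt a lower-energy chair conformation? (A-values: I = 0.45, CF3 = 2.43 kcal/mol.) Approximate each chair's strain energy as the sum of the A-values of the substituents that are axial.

At 1,4 positions (parity opposite): cis → (a,e or e,a); trans → (e,e or a,a).
Best chair for cis: E = 0.45 kcal/mol; best chair for trans: E = 0.00 kcal/mol.
The trans isomer is lower by 0.45 kcal/mol.

trans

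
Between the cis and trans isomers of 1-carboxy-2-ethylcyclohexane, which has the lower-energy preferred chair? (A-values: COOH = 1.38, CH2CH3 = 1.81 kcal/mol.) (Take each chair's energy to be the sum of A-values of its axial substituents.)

trans

At 1,2 positions (parity opposite): cis → (a,e or e,a); trans → (e,e or a,a).
Best chair for cis: E = 1.38 kcal/mol; best chair for trans: E = 0.00 kcal/mol.
The trans isomer is lower by 1.38 kcal/mol.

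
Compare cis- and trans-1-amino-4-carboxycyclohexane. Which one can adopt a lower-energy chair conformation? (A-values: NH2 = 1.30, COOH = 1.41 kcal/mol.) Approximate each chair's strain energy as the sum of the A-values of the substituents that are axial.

trans

At 1,4 positions (parity opposite): cis → (a,e or e,a); trans → (e,e or a,a).
Best chair for cis: E = 1.30 kcal/mol; best chair for trans: E = 0.00 kcal/mol.
The trans isomer is lower by 1.30 kcal/mol.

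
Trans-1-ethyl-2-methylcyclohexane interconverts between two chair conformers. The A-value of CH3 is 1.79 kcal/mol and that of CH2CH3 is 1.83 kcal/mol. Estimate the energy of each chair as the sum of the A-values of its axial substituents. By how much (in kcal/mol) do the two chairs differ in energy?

3.62 kcal/mol

C1 and C2 have opposite parity, so for the trans isomer the two substituents are e,e in one chair and a,a in the other.
Chair I (methyl axial, ethyl axial): E = 3.62 kcal/mol.
Chair II (methyl equatorial, ethyl equatorial): E = 0.00 kcal/mol.
ΔE = 3.62 − 0.00 = 3.62 kcal/mol; chair II is more stable.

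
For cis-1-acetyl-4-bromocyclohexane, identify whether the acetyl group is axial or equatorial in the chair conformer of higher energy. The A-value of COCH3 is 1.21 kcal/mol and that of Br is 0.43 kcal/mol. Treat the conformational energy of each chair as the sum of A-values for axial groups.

axial

C1 and C4 have opposite parity, so for the cis isomer the two substituents are one axial and one equatorial in each chair.
Chair I (acetyl axial, bromo equatorial): E = 1.21 kcal/mol.
Chair II (acetyl equatorial, bromo axial): E = 0.43 kcal/mol.
Chair I is the less stable (higher-energy) conformer, and in that chair the acetyl group is axial.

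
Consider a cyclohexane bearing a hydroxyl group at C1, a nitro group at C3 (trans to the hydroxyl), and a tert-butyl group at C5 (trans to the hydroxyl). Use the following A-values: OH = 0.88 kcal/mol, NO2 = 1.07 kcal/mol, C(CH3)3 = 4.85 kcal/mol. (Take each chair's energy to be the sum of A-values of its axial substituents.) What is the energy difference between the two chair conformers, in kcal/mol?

5.04 kcal/mol

Chair I (hydroxyl axial, nitro equatorial, tert-butyl equatorial): E = 0.88 kcal/mol.
Chair II (hydroxyl equatorial, nitro axial, tert-butyl axial): E = 5.92 kcal/mol.
ΔE = 5.92 − 0.88 = 5.04 kcal/mol; chair I is more stable.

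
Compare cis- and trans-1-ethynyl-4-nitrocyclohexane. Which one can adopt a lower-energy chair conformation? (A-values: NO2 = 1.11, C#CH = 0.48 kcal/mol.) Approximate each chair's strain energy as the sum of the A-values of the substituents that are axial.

trans

At 1,4 positions (parity opposite): cis → (a,e or e,a); trans → (e,e or a,a).
Best chair for cis: E = 0.48 kcal/mol; best chair for trans: E = 0.00 kcal/mol.
The trans isomer is lower by 0.48 kcal/mol.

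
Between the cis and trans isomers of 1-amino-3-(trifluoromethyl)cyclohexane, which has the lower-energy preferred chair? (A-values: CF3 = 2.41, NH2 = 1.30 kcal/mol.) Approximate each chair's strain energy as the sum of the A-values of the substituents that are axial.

At 1,3 positions (parity same): cis → (e,e or a,a); trans → (a,e or e,a).
Best chair for cis: E = 0.00 kcal/mol; best chair for trans: E = 1.30 kcal/mol.
The cis isomer is lower by 1.30 kcal/mol.

cis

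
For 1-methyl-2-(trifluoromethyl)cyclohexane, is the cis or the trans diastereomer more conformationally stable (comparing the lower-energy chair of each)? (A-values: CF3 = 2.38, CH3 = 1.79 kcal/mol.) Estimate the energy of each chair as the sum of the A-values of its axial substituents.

trans

At 1,2 positions (parity opposite): cis → (a,e or e,a); trans → (e,e or a,a).
Best chair for cis: E = 1.79 kcal/mol; best chair for trans: E = 0.00 kcal/mol.
The trans isomer is lower by 1.79 kcal/mol.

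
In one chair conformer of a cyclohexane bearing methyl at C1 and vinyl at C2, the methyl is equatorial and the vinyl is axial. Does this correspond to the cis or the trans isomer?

C1 and C2 have opposite parity, so their axial bonds point in opposite directions.
With opposite-parity carbons, two substituents on the same face are one axial and one equatorial; opposite faces give both axial or both equatorial.
Here the groups are equatorial/axial → same face → cis.

cis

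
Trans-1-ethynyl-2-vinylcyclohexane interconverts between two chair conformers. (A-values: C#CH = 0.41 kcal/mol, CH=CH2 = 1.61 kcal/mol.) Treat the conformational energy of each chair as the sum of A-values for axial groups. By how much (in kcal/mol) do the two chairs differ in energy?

C1 and C2 have opposite parity, so for the trans isomer the two substituents are e,e in one chair and a,a in the other.
Chair I (ethynyl axial, vinyl axial): E = 2.02 kcal/mol.
Chair II (ethynyl equatorial, vinyl equatorial): E = 0.00 kcal/mol.
ΔE = 2.02 − 0.00 = 2.02 kcal/mol; chair II is more stable.

2.02 kcal/mol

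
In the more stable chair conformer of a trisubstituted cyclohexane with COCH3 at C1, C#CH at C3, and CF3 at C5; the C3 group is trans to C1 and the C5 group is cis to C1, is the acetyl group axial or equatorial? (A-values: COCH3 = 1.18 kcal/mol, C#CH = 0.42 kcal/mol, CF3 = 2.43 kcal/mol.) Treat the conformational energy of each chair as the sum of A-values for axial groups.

equatorial

Chair I (acetyl axial, ethynyl equatorial, trifluoromethyl axial): E = 3.61 kcal/mol.
Chair II (acetyl equatorial, ethynyl axial, trifluoromethyl equatorial): E = 0.42 kcal/mol.
Chair II is the more stable (lower-energy) conformer, and in that chair the acetyl group is equatorial.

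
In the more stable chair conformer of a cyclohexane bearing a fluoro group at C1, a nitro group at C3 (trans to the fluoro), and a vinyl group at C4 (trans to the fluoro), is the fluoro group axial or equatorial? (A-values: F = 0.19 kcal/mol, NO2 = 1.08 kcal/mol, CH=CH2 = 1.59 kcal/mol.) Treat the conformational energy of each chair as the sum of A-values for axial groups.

equatorial

Chair I (fluoro axial, nitro equatorial, vinyl axial): E = 1.78 kcal/mol.
Chair II (fluoro equatorial, nitro axial, vinyl equatorial): E = 1.08 kcal/mol.
Chair II is the more stable (lower-energy) conformer, and in that chair the fluoro group is equatorial.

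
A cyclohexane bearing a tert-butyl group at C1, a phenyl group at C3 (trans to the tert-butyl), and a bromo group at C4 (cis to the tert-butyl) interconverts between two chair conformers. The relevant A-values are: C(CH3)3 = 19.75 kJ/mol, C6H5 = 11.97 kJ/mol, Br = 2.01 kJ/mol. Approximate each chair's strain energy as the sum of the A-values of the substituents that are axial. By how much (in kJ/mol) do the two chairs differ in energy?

Chair I (tert-butyl axial, phenyl equatorial, bromo equatorial): E = 19.75 kJ/mol.
Chair II (tert-butyl equatorial, phenyl axial, bromo axial): E = 13.98 kJ/mol.
ΔE = 19.75 − 13.98 = 5.77 kJ/mol; chair II is more stable.

5.77 kJ/mol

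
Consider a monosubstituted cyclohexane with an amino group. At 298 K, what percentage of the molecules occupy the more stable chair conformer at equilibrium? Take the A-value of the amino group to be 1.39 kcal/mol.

91.3%

One chair has the amino group axial (E = 1.39 kcal/mol) and the other has it equatorial (E = 0).
ΔG = 1.39 kcal/mol between the two chairs.
K = exp(ΔG/RT) with R = 1.987×10⁻³ kcal mol⁻¹ K⁻¹ and T = 298 K gives K ≈ 10.5.
Fraction in the lower-energy chair = K/(K+1) = 91.3%.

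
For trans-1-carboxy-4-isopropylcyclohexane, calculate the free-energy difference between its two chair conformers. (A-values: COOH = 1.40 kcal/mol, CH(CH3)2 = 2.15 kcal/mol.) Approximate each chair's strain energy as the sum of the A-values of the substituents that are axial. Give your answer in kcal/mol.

3.55 kcal/mol

C1 and C4 have opposite parity, so for the trans isomer the two substituents are e,e in one chair and a,a in the other.
Chair I (carboxyl axial, isopropyl axial): E = 3.55 kcal/mol.
Chair II (carboxyl equatorial, isopropyl equatorial): E = 0.00 kcal/mol.
ΔE = 3.55 − 0.00 = 3.55 kcal/mol; chair II is more stable.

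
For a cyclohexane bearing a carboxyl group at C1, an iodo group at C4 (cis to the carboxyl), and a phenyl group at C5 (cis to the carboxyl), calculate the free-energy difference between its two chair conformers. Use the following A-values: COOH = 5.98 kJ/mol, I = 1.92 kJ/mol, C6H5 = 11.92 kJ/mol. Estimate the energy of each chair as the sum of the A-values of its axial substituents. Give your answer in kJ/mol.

15.98 kJ/mol

Chair I (carboxyl axial, iodo equatorial, phenyl axial): E = 17.90 kJ/mol.
Chair II (carboxyl equatorial, iodo axial, phenyl equatorial): E = 1.92 kJ/mol.
ΔE = 17.90 − 1.92 = 15.98 kJ/mol; chair II is more stable.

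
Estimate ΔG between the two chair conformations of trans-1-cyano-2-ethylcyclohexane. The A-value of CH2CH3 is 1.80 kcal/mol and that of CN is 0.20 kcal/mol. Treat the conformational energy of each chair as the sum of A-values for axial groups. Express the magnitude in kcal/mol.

2.00 kcal/mol

C1 and C2 have opposite parity, so for the trans isomer the two substituents are e,e in one chair and a,a in the other.
Chair I (ethyl axial, cyano axial): E = 2.00 kcal/mol.
Chair II (ethyl equatorial, cyano equatorial): E = 0.00 kcal/mol.
ΔE = 2.00 − 0.00 = 2.00 kcal/mol; chair II is more stable.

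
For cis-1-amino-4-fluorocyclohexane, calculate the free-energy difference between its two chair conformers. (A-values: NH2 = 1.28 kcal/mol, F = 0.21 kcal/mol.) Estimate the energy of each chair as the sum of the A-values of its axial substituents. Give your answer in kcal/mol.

1.07 kcal/mol

C1 and C4 have opposite parity, so for the cis isomer the two substituents are one axial and one equatorial in each chair.
Chair I (amino axial, fluoro equatorial): E = 1.28 kcal/mol.
Chair II (amino equatorial, fluoro axial): E = 0.21 kcal/mol.
ΔE = 1.28 − 0.21 = 1.07 kcal/mol; chair II is more stable.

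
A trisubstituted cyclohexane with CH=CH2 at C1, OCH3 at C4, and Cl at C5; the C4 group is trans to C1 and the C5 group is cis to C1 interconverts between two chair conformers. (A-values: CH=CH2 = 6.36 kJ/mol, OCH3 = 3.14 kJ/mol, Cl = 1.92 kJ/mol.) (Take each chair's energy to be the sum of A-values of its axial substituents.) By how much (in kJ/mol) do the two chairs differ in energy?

Chair I (vinyl axial, methoxy axial, chloro axial): E = 11.42 kJ/mol.
Chair II (vinyl equatorial, methoxy equatorial, chloro equatorial): E = 0.00 kJ/mol.
ΔE = 11.42 − 0.00 = 11.42 kJ/mol; chair II is more stable.

11.42 kJ/mol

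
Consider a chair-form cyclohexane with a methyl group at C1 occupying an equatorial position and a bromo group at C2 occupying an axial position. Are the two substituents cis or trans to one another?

C1 and C2 have opposite parity, so their axial bonds point in opposite directions.
With opposite-parity carbons, two substituents on the same face are one axial and one equatorial; opposite faces give both axial or both equatorial.
Here the groups are equatorial/axial → same face → cis.

cis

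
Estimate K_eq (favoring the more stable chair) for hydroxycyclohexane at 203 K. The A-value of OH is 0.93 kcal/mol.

One chair has the hydroxyl group axial (E = 0.93 kcal/mol) and the other has it equatorial (E = 0).
ΔG = 0.93 kcal/mol between the two chairs.
K = exp(ΔG/RT) with R = 1.987×10⁻³ kcal mol⁻¹ K⁻¹ and T = 203 K gives K ≈ 10.

K ≈ 10.0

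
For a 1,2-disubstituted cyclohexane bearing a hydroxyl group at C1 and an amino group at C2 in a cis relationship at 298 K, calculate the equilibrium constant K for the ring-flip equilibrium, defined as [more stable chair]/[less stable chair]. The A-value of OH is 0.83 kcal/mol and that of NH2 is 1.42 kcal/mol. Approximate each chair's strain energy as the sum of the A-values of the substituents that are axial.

K ≈ 2.71

C1 and C2 have opposite parity, so for the cis isomer the two substituents are one axial and one equatorial in each chair.
Chair I (hydroxyl axial, amino equatorial): E = 0.83 kcal/mol; chair II (hydroxyl equatorial, amino axial): E = 1.42 kcal/mol.
ΔG = 0.59 kcal/mol between the two chairs.
K = exp(ΔG/RT) with R = 1.987×10⁻³ kcal mol⁻¹ K⁻¹ and T = 298 K gives K ≈ 2.71.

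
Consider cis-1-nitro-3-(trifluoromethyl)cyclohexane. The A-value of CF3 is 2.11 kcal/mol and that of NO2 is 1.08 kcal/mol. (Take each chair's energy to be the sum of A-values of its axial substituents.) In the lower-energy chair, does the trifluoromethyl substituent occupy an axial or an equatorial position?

equatorial

C1 and C3 have the same parity, so for the cis isomer the two substituents are e,e in one chair and a,a in the other.
Chair I (trifluoromethyl axial, nitro axial): E = 3.19 kcal/mol.
Chair II (trifluoromethyl equatorial, nitro equatorial): E = 0.00 kcal/mol.
Chair II is the more stable (lower-energy) conformer, and in that chair the trifluoromethyl group is equatorial.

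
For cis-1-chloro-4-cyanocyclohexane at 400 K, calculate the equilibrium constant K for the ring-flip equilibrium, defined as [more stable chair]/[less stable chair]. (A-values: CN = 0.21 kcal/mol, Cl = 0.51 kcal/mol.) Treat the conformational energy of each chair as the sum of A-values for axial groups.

C1 and C4 have opposite parity, so for the cis isomer the two substituents are one axial and one equatorial in each chair.
Chair I (cyano axial, chloro equatorial): E = 0.21 kcal/mol; chair II (cyano equatorial, chloro axial): E = 0.51 kcal/mol.
ΔG = 0.30 kcal/mol between the two chairs.
K = exp(ΔG/RT) with R = 1.987×10⁻³ kcal mol⁻¹ K⁻¹ and T = 400 K gives K ≈ 1.46.

K ≈ 1.46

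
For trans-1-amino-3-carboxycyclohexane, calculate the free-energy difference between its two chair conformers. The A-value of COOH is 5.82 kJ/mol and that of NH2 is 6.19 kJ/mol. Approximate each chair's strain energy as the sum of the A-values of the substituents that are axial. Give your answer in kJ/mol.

C1 and C3 have the same parity, so for the trans isomer the two substituents are one axial and one equatorial in each chair.
Chair I (carboxyl axial, amino equatorial): E = 5.82 kJ/mol.
Chair II (carboxyl equatorial, amino axial): E = 6.19 kJ/mol.
ΔE = 6.19 − 5.82 = 0.37 kJ/mol; chair I is more stable.

0.37 kJ/mol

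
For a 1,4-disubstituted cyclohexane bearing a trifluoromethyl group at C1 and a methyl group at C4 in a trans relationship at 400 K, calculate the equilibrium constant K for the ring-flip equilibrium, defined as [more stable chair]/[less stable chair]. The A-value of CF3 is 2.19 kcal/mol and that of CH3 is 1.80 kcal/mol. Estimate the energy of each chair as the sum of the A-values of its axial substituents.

C1 and C4 have opposite parity, so for the trans isomer the two substituents are e,e in one chair and a,a in the other.
Chair I (trifluoromethyl axial, methyl axial): E = 3.99 kcal/mol; chair II (trifluoromethyl equatorial, methyl equatorial): E = 0.00 kcal/mol.
ΔG = 3.99 kcal/mol between the two chairs.
K = exp(ΔG/RT) with R = 1.987×10⁻³ kcal mol⁻¹ K⁻¹ and T = 400 K gives K ≈ 151.

K ≈ 151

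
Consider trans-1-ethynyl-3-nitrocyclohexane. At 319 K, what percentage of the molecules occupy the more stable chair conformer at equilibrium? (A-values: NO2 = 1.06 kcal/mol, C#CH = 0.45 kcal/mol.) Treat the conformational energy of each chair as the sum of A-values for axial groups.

72.4%

C1 and C3 have the same parity, so for the trans isomer the two substituents are one axial and one equatorial in each chair.
Chair I (nitro axial, ethynyl equatorial): E = 1.06 kcal/mol; chair II (nitro equatorial, ethynyl axial): E = 0.45 kcal/mol.
ΔG = 0.61 kcal/mol between the two chairs.
K = exp(ΔG/RT) with R = 1.987×10⁻³ kcal mol⁻¹ K⁻¹ and T = 319 K gives K ≈ 2.62.
Fraction in the lower-energy chair = K/(K+1) = 72.4%.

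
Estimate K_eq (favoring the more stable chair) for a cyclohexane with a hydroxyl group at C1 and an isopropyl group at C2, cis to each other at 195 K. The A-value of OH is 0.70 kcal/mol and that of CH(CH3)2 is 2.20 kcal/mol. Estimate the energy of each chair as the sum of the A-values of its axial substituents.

C1 and C2 have opposite parity, so for the cis isomer the two substituents are one axial and one equatorial in each chair.
Chair I (hydroxyl axial, isopropyl equatorial): E = 0.70 kcal/mol; chair II (hydroxyl equatorial, isopropyl axial): E = 2.20 kcal/mol.
ΔG = 1.50 kcal/mol between the two chairs.
K = exp(ΔG/RT) with R = 1.987×10⁻³ kcal mol⁻¹ K⁻¹ and T = 195 K gives K ≈ 48.

K ≈ 48.0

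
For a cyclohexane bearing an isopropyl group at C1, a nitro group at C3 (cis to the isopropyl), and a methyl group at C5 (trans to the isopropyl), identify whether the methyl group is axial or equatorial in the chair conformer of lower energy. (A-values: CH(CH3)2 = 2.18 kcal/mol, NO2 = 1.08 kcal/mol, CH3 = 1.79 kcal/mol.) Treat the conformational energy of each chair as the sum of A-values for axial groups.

Chair I (isopropyl axial, nitro axial, methyl equatorial): E = 3.26 kcal/mol.
Chair II (isopropyl equatorial, nitro equatorial, methyl axial): E = 1.79 kcal/mol.
Chair II is the more stable (lower-energy) conformer, and in that chair the methyl group is axial.

axial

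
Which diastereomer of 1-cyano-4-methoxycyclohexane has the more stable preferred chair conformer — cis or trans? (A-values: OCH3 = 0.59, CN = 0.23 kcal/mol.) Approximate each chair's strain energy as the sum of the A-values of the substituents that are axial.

At 1,4 positions (parity opposite): cis → (a,e or e,a); trans → (e,e or a,a).
Best chair for cis: E = 0.23 kcal/mol; best chair for trans: E = 0.00 kcal/mol.
The trans isomer is lower by 0.23 kcal/mol.

trans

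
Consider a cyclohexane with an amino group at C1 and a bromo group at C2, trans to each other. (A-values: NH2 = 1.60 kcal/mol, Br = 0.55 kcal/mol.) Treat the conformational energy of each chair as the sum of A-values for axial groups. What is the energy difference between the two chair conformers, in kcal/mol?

C1 and C2 have opposite parity, so for the trans isomer the two substituents are e,e in one chair and a,a in the other.
Chair I (amino axial, bromo axial): E = 2.15 kcal/mol.
Chair II (amino equatorial, bromo equatorial): E = 0.00 kcal/mol.
ΔE = 2.15 − 0.00 = 2.15 kcal/mol; chair II is more stable.

2.15 kcal/mol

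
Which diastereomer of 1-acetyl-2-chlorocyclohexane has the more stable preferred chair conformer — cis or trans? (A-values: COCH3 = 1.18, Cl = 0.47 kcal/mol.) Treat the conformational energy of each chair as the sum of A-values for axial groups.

At 1,2 positions (parity opposite): cis → (a,e or e,a); trans → (e,e or a,a).
Best chair for cis: E = 0.47 kcal/mol; best chair for trans: E = 0.00 kcal/mol.
The trans isomer is lower by 0.47 kcal/mol.

trans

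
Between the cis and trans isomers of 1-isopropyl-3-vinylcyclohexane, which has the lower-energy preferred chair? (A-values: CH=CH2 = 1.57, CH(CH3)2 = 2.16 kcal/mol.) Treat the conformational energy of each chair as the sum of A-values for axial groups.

At 1,3 positions (parity same): cis → (e,e or a,a); trans → (a,e or e,a).
Best chair for cis: E = 0.00 kcal/mol; best chair for trans: E = 1.57 kcal/mol.
The cis isomer is lower by 1.57 kcal/mol.

cis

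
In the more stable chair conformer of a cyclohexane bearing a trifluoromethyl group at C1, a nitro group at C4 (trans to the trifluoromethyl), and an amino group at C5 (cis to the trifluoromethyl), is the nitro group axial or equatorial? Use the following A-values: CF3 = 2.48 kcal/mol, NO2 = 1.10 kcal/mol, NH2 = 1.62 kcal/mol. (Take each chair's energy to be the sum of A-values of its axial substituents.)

equatorial

Chair I (trifluoromethyl axial, nitro axial, amino axial): E = 5.20 kcal/mol.
Chair II (trifluoromethyl equatorial, nitro equatorial, amino equatorial): E = 0.00 kcal/mol.
Chair II is the more stable (lower-energy) conformer, and in that chair the nitro group is equatorial.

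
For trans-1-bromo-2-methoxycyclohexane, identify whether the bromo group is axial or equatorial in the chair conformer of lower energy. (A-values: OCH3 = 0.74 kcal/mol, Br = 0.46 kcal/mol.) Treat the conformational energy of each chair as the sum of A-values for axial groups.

equatorial

C1 and C2 have opposite parity, so for the trans isomer the two substituents are e,e in one chair and a,a in the other.
Chair I (methoxy axial, bromo axial): E = 1.20 kcal/mol.
Chair II (methoxy equatorial, bromo equatorial): E = 0.00 kcal/mol.
Chair II is the more stable (lower-energy) conformer, and in that chair the bromo group is equatorial.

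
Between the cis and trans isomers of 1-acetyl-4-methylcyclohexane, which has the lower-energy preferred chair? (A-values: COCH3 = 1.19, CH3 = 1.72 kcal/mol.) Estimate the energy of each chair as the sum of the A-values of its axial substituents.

At 1,4 positions (parity opposite): cis → (a,e or e,a); trans → (e,e or a,a).
Best chair for cis: E = 1.19 kcal/mol; best chair for trans: E = 0.00 kcal/mol.
The trans isomer is lower by 1.19 kcal/mol.

trans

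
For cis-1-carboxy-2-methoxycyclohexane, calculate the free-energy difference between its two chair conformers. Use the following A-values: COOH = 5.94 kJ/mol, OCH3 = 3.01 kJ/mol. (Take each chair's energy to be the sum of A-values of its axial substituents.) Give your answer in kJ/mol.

2.93 kJ/mol

C1 and C2 have opposite parity, so for the cis isomer the two substituents are one axial and one equatorial in each chair.
Chair I (carboxyl axial, methoxy equatorial): E = 5.94 kJ/mol.
Chair II (carboxyl equatorial, methoxy axial): E = 3.01 kJ/mol.
ΔE = 5.94 − 3.01 = 2.93 kJ/mol; chair II is more stable.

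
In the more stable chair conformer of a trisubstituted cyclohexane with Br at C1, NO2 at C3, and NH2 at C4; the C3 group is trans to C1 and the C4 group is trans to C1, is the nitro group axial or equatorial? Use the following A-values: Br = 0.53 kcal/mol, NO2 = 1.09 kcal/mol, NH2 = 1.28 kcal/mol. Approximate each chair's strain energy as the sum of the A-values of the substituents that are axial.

Chair I (bromo axial, nitro equatorial, amino axial): E = 1.81 kcal/mol.
Chair II (bromo equatorial, nitro axial, amino equatorial): E = 1.09 kcal/mol.
Chair II is the more stable (lower-energy) conformer, and in that chair the nitro group is axial.

axial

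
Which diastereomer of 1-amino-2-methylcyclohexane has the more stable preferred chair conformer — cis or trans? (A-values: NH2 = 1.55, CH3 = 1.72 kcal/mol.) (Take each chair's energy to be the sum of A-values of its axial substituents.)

trans

At 1,2 positions (parity opposite): cis → (a,e or e,a); trans → (e,e or a,a).
Best chair for cis: E = 1.55 kcal/mol; best chair for trans: E = 0.00 kcal/mol.
The trans isomer is lower by 1.55 kcal/mol.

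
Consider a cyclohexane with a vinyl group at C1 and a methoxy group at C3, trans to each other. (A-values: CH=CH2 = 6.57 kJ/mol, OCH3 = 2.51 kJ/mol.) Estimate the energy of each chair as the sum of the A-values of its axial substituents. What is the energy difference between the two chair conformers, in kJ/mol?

4.06 kJ/mol

C1 and C3 have the same parity, so for the trans isomer the two substituents are one axial and one equatorial in each chair.
Chair I (vinyl axial, methoxy equatorial): E = 6.57 kJ/mol.
Chair II (vinyl equatorial, methoxy axial): E = 2.51 kJ/mol.
ΔE = 6.57 − 2.51 = 4.06 kJ/mol; chair II is more stable.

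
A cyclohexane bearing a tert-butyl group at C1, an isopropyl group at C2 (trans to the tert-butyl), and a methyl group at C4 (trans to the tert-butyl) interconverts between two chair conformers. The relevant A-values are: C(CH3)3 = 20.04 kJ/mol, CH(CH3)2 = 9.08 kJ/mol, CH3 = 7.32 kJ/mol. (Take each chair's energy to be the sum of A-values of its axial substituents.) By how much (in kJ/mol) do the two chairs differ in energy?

36.44 kJ/mol

Chair I (tert-butyl axial, isopropyl axial, methyl axial): E = 36.44 kJ/mol.
Chair II (tert-butyl equatorial, isopropyl equatorial, methyl equatorial): E = 0.00 kJ/mol.
ΔE = 36.44 − 0.00 = 36.44 kJ/mol; chair II is more stable.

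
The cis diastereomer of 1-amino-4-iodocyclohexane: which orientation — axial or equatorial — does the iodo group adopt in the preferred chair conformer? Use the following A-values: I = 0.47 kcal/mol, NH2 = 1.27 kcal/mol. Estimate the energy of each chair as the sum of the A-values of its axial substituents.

C1 and C4 have opposite parity, so for the cis isomer the two substituents are one axial and one equatorial in each chair.
Chair I (iodo axial, amino equatorial): E = 0.47 kcal/mol.
Chair II (iodo equatorial, amino axial): E = 1.27 kcal/mol.
Chair I is the more stable (lower-energy) conformer, and in that chair the iodo group is axial.

axial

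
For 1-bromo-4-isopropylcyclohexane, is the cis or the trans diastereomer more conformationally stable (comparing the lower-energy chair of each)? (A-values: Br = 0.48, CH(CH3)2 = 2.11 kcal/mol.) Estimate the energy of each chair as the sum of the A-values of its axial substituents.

At 1,4 positions (parity opposite): cis → (a,e or e,a); trans → (e,e or a,a).
Best chair for cis: E = 0.48 kcal/mol; best chair for trans: E = 0.00 kcal/mol.
The trans isomer is lower by 0.48 kcal/mol.

trans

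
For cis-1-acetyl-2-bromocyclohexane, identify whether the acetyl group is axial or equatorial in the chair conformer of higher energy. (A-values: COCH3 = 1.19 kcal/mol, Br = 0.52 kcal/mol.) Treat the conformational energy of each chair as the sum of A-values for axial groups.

axial

C1 and C2 have opposite parity, so for the cis isomer the two substituents are one axial and one equatorial in each chair.
Chair I (acetyl axial, bromo equatorial): E = 1.19 kcal/mol.
Chair II (acetyl equatorial, bromo axial): E = 0.52 kcal/mol.
Chair I is the less stable (higher-energy) conformer, and in that chair the acetyl group is axial.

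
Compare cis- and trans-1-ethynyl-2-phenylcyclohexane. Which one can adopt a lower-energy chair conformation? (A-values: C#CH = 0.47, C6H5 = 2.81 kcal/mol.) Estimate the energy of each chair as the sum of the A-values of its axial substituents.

trans

At 1,2 positions (parity opposite): cis → (a,e or e,a); trans → (e,e or a,a).
Best chair for cis: E = 0.47 kcal/mol; best chair for trans: E = 0.00 kcal/mol.
The trans isomer is lower by 0.47 kcal/mol.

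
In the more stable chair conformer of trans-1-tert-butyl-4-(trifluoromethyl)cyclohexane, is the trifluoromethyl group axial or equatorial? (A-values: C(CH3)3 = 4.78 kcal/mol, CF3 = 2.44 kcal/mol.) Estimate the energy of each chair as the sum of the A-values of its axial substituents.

C1 and C4 have opposite parity, so for the trans isomer the two substituents are e,e in one chair and a,a in the other.
Chair I (tert-butyl axial, trifluoromethyl axial): E = 7.22 kcal/mol.
Chair II (tert-butyl equatorial, trifluoromethyl equatorial): E = 0.00 kcal/mol.
Chair II is the more stable (lower-energy) conformer, and in that chair the trifluoromethyl group is equatorial.

equatorial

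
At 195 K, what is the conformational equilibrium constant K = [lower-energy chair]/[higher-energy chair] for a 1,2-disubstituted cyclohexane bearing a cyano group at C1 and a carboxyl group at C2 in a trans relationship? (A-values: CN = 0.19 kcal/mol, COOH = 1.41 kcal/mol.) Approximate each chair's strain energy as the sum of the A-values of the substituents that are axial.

K ≈ 62.1

C1 and C2 have opposite parity, so for the trans isomer the two substituents are e,e in one chair and a,a in the other.
Chair I (cyano axial, carboxyl axial): E = 1.60 kcal/mol; chair II (cyano equatorial, carboxyl equatorial): E = 0.00 kcal/mol.
ΔG = 1.60 kcal/mol between the two chairs.
K = exp(ΔG/RT) with R = 1.987×10⁻³ kcal mol⁻¹ K⁻¹ and T = 195 K gives K ≈ 62.1.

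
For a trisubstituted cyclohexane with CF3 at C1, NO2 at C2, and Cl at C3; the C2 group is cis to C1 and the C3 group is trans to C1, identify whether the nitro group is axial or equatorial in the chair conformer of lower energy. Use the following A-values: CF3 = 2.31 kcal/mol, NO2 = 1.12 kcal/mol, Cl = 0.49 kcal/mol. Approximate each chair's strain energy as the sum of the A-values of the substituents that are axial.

axial

Chair I (trifluoromethyl axial, nitro equatorial, chloro equatorial): E = 2.31 kcal/mol.
Chair II (trifluoromethyl equatorial, nitro axial, chloro axial): E = 1.61 kcal/mol.
Chair II is the more stable (lower-energy) conformer, and in that chair the nitro group is axial.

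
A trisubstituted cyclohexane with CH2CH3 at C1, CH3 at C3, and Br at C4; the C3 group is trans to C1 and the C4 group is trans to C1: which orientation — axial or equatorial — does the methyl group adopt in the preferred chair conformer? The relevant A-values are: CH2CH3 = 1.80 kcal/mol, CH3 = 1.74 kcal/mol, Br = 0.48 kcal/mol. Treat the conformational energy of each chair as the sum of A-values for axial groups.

axial

Chair I (ethyl axial, methyl equatorial, bromo axial): E = 2.28 kcal/mol.
Chair II (ethyl equatorial, methyl axial, bromo equatorial): E = 1.74 kcal/mol.
Chair II is the more stable (lower-energy) conformer, and in that chair the methyl group is axial.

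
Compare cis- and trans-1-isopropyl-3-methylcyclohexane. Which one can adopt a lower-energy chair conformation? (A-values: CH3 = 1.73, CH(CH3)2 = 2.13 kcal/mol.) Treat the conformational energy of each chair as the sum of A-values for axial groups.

At 1,3 positions (parity same): cis → (e,e or a,a); trans → (a,e or e,a).
Best chair for cis: E = 0.00 kcal/mol; best chair for trans: E = 1.73 kcal/mol.
The cis isomer is lower by 1.73 kcal/mol.

cis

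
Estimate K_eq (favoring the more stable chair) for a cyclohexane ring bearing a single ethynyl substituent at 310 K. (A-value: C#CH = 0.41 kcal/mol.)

One chair has the ethynyl group axial (E = 0.41 kcal/mol) and the other has it equatorial (E = 0).
ΔG = 0.41 kcal/mol between the two chairs.
K = exp(ΔG/RT) with R = 1.987×10⁻³ kcal mol⁻¹ K⁻¹ and T = 310 K gives K ≈ 1.95.

K ≈ 1.95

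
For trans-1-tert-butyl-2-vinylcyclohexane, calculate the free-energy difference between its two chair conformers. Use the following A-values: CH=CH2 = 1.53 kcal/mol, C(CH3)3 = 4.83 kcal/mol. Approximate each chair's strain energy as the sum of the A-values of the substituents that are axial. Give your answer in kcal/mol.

C1 and C2 have opposite parity, so for the trans isomer the two substituents are e,e in one chair and a,a in the other.
Chair I (vinyl axial, tert-butyl axial): E = 6.36 kcal/mol.
Chair II (vinyl equatorial, tert-butyl equatorial): E = 0.00 kcal/mol.
ΔE = 6.36 − 0.00 = 6.36 kcal/mol; chair II is more stable.

6.36 kcal/mol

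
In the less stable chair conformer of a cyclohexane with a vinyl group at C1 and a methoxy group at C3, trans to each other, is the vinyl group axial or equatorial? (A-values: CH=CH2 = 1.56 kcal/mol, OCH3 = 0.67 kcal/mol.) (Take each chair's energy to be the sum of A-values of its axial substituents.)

axial

C1 and C3 have the same parity, so for the trans isomer the two substituents are one axial and one equatorial in each chair.
Chair I (vinyl axial, methoxy equatorial): E = 1.56 kcal/mol.
Chair II (vinyl equatorial, methoxy axial): E = 0.67 kcal/mol.
Chair I is the less stable (higher-energy) conformer, and in that chair the vinyl group is axial.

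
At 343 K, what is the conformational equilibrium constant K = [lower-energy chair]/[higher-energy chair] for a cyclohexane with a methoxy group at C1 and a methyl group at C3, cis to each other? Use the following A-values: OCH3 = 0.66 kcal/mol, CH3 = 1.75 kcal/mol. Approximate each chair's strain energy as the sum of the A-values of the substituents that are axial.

K ≈ 34.3

C1 and C3 have the same parity, so for the cis isomer the two substituents are e,e in one chair and a,a in the other.
Chair I (methoxy axial, methyl axial): E = 2.41 kcal/mol; chair II (methoxy equatorial, methyl equatorial): E = 0.00 kcal/mol.
ΔG = 2.41 kcal/mol between the two chairs.
K = exp(ΔG/RT) with R = 1.987×10⁻³ kcal mol⁻¹ K⁻¹ and T = 343 K gives K ≈ 34.3.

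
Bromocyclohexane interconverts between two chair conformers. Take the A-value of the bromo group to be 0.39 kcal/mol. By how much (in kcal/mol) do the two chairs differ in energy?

0.39 kcal/mol

A monosubstituted cyclohexane has one chair with the bromo group axial (E = A = 0.39 kcal/mol) and one with it equatorial (E = 0).
ΔE = 0.39 − 0 = 0.39 kcal/mol.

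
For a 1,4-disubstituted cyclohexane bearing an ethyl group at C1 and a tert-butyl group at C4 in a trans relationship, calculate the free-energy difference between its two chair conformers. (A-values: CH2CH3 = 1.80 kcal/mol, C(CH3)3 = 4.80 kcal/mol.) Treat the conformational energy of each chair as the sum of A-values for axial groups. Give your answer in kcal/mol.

6.60 kcal/mol

C1 and C4 have opposite parity, so for the trans isomer the two substituents are e,e in one chair and a,a in the other.
Chair I (ethyl axial, tert-butyl axial): E = 6.60 kcal/mol.
Chair II (ethyl equatorial, tert-butyl equatorial): E = 0.00 kcal/mol.
ΔE = 6.60 − 0.00 = 6.60 kcal/mol; chair II is more stable.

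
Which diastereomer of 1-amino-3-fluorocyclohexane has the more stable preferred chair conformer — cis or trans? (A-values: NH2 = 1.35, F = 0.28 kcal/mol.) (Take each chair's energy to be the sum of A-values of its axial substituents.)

At 1,3 positions (parity same): cis → (e,e or a,a); trans → (a,e or e,a).
Best chair for cis: E = 0.00 kcal/mol; best chair for trans: E = 0.28 kcal/mol.
The cis isomer is lower by 0.28 kcal/mol.

cis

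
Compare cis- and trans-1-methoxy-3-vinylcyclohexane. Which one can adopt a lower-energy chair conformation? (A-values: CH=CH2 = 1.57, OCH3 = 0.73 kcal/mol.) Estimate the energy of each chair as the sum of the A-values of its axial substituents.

At 1,3 positions (parity same): cis → (e,e or a,a); trans → (a,e or e,a).
Best chair for cis: E = 0.00 kcal/mol; best chair for trans: E = 0.73 kcal/mol.
The cis isomer is lower by 0.73 kcal/mol.

cis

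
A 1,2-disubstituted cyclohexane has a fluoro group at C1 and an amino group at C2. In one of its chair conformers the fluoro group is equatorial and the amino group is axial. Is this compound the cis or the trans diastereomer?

C1 and C2 have opposite parity, so their axial bonds point in opposite directions.
With opposite-parity carbons, two substituents on the same face are one axial and one equatorial; opposite faces give both axial or both equatorial.
Here the groups are equatorial/axial → same face → cis.

cis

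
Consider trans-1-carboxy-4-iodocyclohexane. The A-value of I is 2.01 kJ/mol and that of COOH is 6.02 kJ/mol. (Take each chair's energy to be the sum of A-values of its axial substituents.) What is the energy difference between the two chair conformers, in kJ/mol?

C1 and C4 have opposite parity, so for the trans isomer the two substituents are e,e in one chair and a,a in the other.
Chair I (iodo axial, carboxyl axial): E = 8.03 kJ/mol.
Chair II (iodo equatorial, carboxyl equatorial): E = 0.00 kJ/mol.
ΔE = 8.03 − 0.00 = 8.03 kJ/mol; chair II is more stable.

8.03 kJ/mol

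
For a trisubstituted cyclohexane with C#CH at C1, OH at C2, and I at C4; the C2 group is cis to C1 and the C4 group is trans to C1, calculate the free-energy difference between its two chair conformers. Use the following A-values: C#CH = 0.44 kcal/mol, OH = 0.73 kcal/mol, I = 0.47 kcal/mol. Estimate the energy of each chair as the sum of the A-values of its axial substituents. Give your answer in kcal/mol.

Chair I (ethynyl axial, hydroxyl equatorial, iodo axial): E = 0.91 kcal/mol.
Chair II (ethynyl equatorial, hydroxyl axial, iodo equatorial): E = 0.73 kcal/mol.
ΔE = 0.91 − 0.73 = 0.18 kcal/mol; chair II is more stable.

0.18 kcal/mol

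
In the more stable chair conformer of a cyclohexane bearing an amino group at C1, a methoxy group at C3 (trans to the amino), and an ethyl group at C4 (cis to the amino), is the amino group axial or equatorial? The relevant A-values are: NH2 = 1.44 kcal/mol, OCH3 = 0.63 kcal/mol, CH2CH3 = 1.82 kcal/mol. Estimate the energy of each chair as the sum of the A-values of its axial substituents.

axial

Chair I (amino axial, methoxy equatorial, ethyl equatorial): E = 1.44 kcal/mol.
Chair II (amino equatorial, methoxy axial, ethyl axial): E = 2.45 kcal/mol.
Chair I is the more stable (lower-energy) conformer, and in that chair the amino group is axial.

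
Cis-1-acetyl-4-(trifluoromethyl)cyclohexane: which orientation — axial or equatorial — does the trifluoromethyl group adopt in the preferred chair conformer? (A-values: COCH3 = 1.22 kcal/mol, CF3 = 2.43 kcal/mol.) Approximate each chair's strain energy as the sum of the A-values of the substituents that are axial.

equatorial

C1 and C4 have opposite parity, so for the cis isomer the two substituents are one axial and one equatorial in each chair.
Chair I (acetyl axial, trifluoromethyl equatorial): E = 1.22 kcal/mol.
Chair II (acetyl equatorial, trifluoromethyl axial): E = 2.43 kcal/mol.
Chair I is the more stable (lower-energy) conformer, and in that chair the trifluoromethyl group is equatorial.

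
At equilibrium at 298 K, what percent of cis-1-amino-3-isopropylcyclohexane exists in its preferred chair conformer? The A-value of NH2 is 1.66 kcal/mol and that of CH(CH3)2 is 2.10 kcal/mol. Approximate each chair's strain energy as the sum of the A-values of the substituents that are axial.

99.8%

C1 and C3 have the same parity, so for the cis isomer the two substituents are e,e in one chair and a,a in the other.
Chair I (amino axial, isopropyl axial): E = 3.76 kcal/mol; chair II (amino equatorial, isopropyl equatorial): E = 0.00 kcal/mol.
ΔG = 3.76 kcal/mol between the two chairs.
K = exp(ΔG/RT) with R = 1.987×10⁻³ kcal mol⁻¹ K⁻¹ and T = 298 K gives K ≈ 572.
Fraction in the lower-energy chair = K/(K+1) = 99.8%.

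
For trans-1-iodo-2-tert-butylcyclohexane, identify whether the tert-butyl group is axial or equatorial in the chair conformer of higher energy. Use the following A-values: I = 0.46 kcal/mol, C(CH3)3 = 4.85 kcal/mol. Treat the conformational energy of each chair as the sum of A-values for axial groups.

axial

C1 and C2 have opposite parity, so for the trans isomer the two substituents are e,e in one chair and a,a in the other.
Chair I (iodo axial, tert-butyl axial): E = 5.31 kcal/mol.
Chair II (iodo equatorial, tert-butyl equatorial): E = 0.00 kcal/mol.
Chair I is the less stable (higher-energy) conformer, and in that chair the tert-butyl group is axial.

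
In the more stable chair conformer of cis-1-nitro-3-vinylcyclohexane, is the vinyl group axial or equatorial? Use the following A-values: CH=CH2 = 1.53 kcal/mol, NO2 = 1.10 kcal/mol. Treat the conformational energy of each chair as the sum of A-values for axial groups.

equatorial

C1 and C3 have the same parity, so for the cis isomer the two substituents are e,e in one chair and a,a in the other.
Chair I (vinyl axial, nitro axial): E = 2.63 kcal/mol.
Chair II (vinyl equatorial, nitro equatorial): E = 0.00 kcal/mol.
Chair II is the more stable (lower-energy) conformer, and in that chair the vinyl group is equatorial.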